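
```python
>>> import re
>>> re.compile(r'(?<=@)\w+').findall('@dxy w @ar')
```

['dxy', 'ar']

Because the assertion is zero-width, the text it checks is not consumed and won't appear in the result.
Matches: at [1:4] → 'dxy'; at [8:10] → 'ar'.
No capturing groups, so `findall` returns the 2 full match strings.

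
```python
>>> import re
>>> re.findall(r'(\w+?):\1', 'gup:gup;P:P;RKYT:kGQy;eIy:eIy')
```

['gup', 'P', 'eIy']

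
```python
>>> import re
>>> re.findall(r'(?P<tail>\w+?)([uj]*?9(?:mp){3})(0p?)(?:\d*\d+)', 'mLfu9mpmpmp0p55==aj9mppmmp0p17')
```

Lazy quantifiers expand one character at a time until the remainder of the pattern can match.
3 groups means the one result is a tuple of 3 captured strings — 1 here.

[('mLf', 'u9mpmpmp', '0p')]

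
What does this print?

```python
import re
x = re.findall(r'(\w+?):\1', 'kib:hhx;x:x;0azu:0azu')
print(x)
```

`\1` is not a pattern — it's the concrete string captured by group 1, re-applied verbatim.
Scanning left to right: at [8:11] match 'x:x', group 1 = 'x'; at [12:21] match '0azu:0azu', group 1 = '0azu'.
Because there's exactly one group, `findall` drops the full match and keeps group 1 from each hit.

['x', '0azu']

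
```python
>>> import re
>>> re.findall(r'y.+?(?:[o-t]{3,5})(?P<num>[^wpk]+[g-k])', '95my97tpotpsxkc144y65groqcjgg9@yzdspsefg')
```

Because the quantifier is non-greedy, it stops expanding at the earliest point where the rest of the pattern can succeed.
With a single group, `findall` returns only what that group captured — 3 items.

['sxk', 'cjgg', 'efg']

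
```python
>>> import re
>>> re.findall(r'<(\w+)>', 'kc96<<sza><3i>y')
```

['sza', '3i']

Walking the string: at [5:10] match '<sza>', group 1 = 'sza'; at [10:14] match '<3i>', group 1 = '3i'.
One capturing group, so `findall` returns just the captured substring from each match — 2 in all.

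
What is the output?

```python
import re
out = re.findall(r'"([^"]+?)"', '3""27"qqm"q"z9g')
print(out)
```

['27', 'q']

Matches: at [2:6] match '"27"', group 1 = '27'; at [9:12] match '"q"', group 1 = 'q'.
`findall` collects group 1 from each match (2 total).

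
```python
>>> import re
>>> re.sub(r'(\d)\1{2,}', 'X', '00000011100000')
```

After group 1 captures some text, `\1` only succeeds where that same text appears again.
Matches: at [0:6] → '000000'; at [6:9] → '111'; at [9:14] → '00000'.
Each match is replaced by 'X'.

'XXX'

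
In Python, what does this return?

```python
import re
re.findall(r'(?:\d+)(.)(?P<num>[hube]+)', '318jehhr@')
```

The pattern matches one or more of a digit (non-capturing group); then any character (captured); then one or more of one of [hube] (captured as 'num').
Matches: at [0:7] match '318jehh', groups = ('j', 'ehh').
2 groups means the one result is a tuple of 2 captured strings — 1 here.

[('j', 'ehh')]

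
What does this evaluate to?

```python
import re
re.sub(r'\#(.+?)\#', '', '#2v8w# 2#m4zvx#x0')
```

' 2x0'

Because the quantifier is non-greedy, it stops expanding at the earliest point where the rest of the pattern can succeed.
Matches: at [0:6] → '#2v8w#'; at [8:15] → '#m4zvx#'.
Each match is replaced by ''.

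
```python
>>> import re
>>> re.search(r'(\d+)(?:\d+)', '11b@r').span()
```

Pattern: one or more of a digit (captured); then one or more of a digit (non-capturing group).
`re.search` scans for the first position where the pattern succeeds.
The match spans [0:2] → '11'.
Captured: group 1 = '1'.

(0, 2)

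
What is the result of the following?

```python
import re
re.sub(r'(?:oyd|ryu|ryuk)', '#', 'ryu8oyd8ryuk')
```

'#8#8#k'

`|` is ordered: at each position the engine commits to the first alternative that works.
Matches: at [0:3] → 'ryu'; at [4:7] → 'oyd'; at [8:11] → 'ryu'.
Each match is replaced by '#'.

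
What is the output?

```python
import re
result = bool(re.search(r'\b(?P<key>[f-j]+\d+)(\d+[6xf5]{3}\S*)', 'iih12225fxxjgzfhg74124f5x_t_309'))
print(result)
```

This matches a word boundary (`\b`, zero-width); then one or more of a character in [f-j], then one or more of a digit (captured as 'key'); then one or more of a digit, then exactly 3 of one of [6xf5], then zero or more of a non-whitespace character (captured).
`re.search` tries every starting position until one works.
The match spans [0:31] → 'iih12225fxxjgzfhg74124f5x_t_309'.
Captured: group 1 = 'iih1222', group 2 = '5fxxjgzfhg74124f5x_t_309'.

True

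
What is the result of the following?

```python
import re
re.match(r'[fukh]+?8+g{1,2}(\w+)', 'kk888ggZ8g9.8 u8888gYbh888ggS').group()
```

'kk888ggZ8g9'

`match` is anchored at position 0; if the pattern doesn't fit there, it returns None.
The match spans [0:11] → 'kk888ggZ8g9'.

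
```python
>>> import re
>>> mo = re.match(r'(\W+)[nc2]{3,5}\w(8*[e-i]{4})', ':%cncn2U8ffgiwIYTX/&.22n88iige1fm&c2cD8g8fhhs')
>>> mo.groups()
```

The match spans [0:13] → ':%cncn2U8ffgi'.
Captured: group 1 = ':%', group 2 = '8ffgi'.

(':%', '8ffgi')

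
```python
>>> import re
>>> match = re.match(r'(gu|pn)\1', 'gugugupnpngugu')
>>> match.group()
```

`\1` is not a pattern — it's the concrete string captured by group 1, re-applied verbatim.
`match` is anchored at position 0; if the pattern doesn't fit there, it returns None.
The match spans [0:4] → 'gugu'.
Captured: group 1 = 'gu'.

'gugu'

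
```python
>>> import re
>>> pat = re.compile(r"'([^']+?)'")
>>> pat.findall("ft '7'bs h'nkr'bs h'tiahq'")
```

['7', 'nkr', 'tiahq']

`findall` collects group 1 from each match (3 total).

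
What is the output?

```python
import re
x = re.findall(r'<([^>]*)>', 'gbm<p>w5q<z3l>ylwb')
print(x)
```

['p', 'z3l']

`findall` collects group 1 from each match (2 total).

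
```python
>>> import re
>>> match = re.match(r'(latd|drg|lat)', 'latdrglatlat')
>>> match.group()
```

`re.match` won't scan ahead — the pattern has to work from the very first character.
The match spans [0:4] → 'latd'.

'latd'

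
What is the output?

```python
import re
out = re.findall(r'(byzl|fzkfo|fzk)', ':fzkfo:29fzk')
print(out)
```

`|` is ordered: at each position the engine commits to the first alternative that works.
Scanning left to right: at [1:6] match 'fzkfo', group 1 = 'fzkfo'; at [9:12] match 'fzk', group 1 = 'fzk'.
Because there's exactly one group, `findall` drops the full match and keeps group 1 from each hit.

['fzkfo', 'fzk']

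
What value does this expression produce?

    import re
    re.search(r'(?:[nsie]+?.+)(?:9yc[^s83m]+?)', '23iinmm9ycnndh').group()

This matches one or more of one of [nsie] (lazy), then one or more of any character (non-capturing group); then the literal '9yc', then one or more of any character except [s83m] (lazy) (non-capturing group).
`search` walks the string left to right and returns the first match it finds.
The match spans [2:11] → 'iinmm9ycn'.

'iinmm9ycn'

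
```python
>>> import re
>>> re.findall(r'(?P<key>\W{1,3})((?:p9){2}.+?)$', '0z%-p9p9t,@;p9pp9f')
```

[('%-', 'p9p9t,@;p9pp9f')]

Multiple groups make `findall` return tuples — one 2-tuple for the one match.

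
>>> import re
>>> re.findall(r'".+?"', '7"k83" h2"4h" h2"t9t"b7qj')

Lazy quantifiers expand one character at a time until the remainder of the pattern can match.
Walking the string: at [1:6] → '"k83"'; at [9:13] → '"4h"'; at [16:21] → '"t9t"'.
`findall` yields the raw match text (3 of them) because the pattern has no groups.

['"k83"', '"4h"', '"t9t"']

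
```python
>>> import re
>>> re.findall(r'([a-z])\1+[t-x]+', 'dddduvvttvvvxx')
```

`\1` has to match the exact text group 1 already captured.
Because there's exactly one group, `findall` drops the full match and keeps group 1 from the one hit.

['d']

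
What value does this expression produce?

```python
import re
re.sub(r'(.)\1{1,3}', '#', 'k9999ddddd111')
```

After group 1 captures some text, `\1` only succeeds where that same text appears again.
Each match is replaced by '#'.

'k##d#'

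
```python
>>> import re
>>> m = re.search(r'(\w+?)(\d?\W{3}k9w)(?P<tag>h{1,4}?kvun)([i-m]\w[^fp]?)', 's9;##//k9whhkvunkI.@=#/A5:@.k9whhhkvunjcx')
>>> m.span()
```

The pattern matches one or more of a word character (lazy) (captured); then optionally a digit, then exactly 3 of a non-word character, then the literal 'k9w' (captured); then 1 to 4 of a literal 'h' (lazy), then the literal 'kv', then the literal 'un' (captured as 'tag'); then a character in [i-m], then a word character, then optionally any character except [fp] (captured).
Unlike `match`, `search` isn't anchored — it looks for the pattern anywhere in the string.
The match spans [23:41] → 'A5:@.k9whhhkvunjcx'.
Captured: group 1 = 'A', group 2 = '5:@.k9w', group 3 = 'hhhkvun', group 4 = 'jcx'.

(23, 41)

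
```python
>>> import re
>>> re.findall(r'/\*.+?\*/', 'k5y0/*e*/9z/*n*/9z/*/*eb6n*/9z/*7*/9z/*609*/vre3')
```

Because the quantifier is non-greedy, it stops expanding at the earliest point where the rest of the pattern can succeed.
Scanning left to right: at [4:9] → '/*e*/'; at [11:16] → '/*n*/'; at [18:28] → '/*/*eb6n*/'; at [30:35] → '/*7*/'; at [37:44] → '/*609*/'.
With no groups in the pattern, `findall` gives back each whole match — 5 here.

['/*e*/', '/*n*/', '/*/*eb6n*/', '/*7*/', '/*609*/']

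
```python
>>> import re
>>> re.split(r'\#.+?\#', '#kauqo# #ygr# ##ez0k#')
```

Because the quantifier is non-greedy, it stops expanding at the earliest point where the rest of the pattern can succeed.
Matches to split on: at [0:7] → '#kauqo#'; at [8:13] → '#ygr#'; at [14:21] → '##ez0k#'.
Splitting on the pattern gives 4 pieces.

['', ' ', ' ', '']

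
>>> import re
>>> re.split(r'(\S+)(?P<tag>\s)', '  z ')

This matches one or more of a non-whitespace character (captured); then whitespace (captured as 'tag').
With a capturing group present, the delimiter's captured portion is kept in the result list.

['  ', 'z', ' ', '']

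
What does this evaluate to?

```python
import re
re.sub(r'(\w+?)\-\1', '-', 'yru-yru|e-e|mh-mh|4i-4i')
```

'-|-|-|-'

The backreference `\1` re-matches whatever the first group consumed, character for character.
Each match is replaced by '-'.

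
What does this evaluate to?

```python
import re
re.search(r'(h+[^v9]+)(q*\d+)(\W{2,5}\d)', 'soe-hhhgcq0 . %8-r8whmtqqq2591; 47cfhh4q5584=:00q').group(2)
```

'91'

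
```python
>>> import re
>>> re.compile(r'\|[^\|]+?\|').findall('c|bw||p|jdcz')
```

['|bw|', '|p|']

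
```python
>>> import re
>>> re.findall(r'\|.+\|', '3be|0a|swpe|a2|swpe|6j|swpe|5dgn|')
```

['|0a|swpe|a2|swpe|6j|swpe|5dgn|']

Since nothing is captured, `findall` lists the 1 matched substring directly.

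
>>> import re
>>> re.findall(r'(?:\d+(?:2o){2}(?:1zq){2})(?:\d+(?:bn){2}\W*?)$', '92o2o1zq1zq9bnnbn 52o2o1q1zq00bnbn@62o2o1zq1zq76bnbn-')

['62o2o1zq1zq76bnbn-']

The pattern matches one or more of a digit, then the literal '2o' repeated 2 times, then the literal '1zq' repeated 2 times (non-capturing group); then one or more of a digit, then the literal 'bn' repeated 2 times, then zero or more of a non-word character (lazy) (non-capturing group); then anchored at the end.
Matches: at [35:53] → '62o2o1zq1zq76bnbn-'.
Since nothing is captured, `findall` lists the 1 matched substring directly.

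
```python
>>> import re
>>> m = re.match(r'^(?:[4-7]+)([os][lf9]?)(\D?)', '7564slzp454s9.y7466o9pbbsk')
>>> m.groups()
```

('sl', 'z')

This matches anchored at the start of the string; then one or more of a character in [4-7] (non-capturing group); then one of [os], then optionally one of [lf9] (captured); then optionally a non-digit (captured).
`re.match` won't scan ahead — the pattern has to work from the very first character.
The match spans [0:7] → '7564slz'.
Captured: group 1 = 'sl', group 2 = 'z'.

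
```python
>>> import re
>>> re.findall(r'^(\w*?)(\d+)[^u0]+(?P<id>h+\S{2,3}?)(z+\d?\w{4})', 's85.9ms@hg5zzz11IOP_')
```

Pattern: anchored at the start of the string; then zero or more of a word character (lazy) (captured); then one or more of a digit (captured); then one or more of any character except [u0]; then one or more of the literal 'h', then 2 to 3 of a non-whitespace character (lazy) (captured as 'id'); then one or more of the literal 'z', then optionally a digit, then exactly 4 of a word character (captured).
Lazy quantifiers expand one character at a time until the remainder of the pattern can match.
Matches: at [0:19] match 's85.9ms@hg5zzz11IOP', groups = ('s', '85', 'hg5', 'zzz11IOP').
With 4 capturing groups, `findall` returns a 4-tuple per match.

[('s', '85', 'hg5', 'zzz11IOP')]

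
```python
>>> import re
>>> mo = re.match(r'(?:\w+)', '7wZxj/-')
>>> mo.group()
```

'7wZxj'

The pattern matches one or more of a word character (non-capturing group).
`re.match` won't scan ahead — the pattern has to work from the very first character.
The match spans [0:5] → '7wZxj'.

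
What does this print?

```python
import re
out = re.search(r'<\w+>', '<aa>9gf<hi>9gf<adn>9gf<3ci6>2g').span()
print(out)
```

(0, 4)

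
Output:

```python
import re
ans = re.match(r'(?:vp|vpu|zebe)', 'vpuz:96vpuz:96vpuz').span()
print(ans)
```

(0, 2)

`|` is ordered: at each position the engine commits to the first alternative that works.
With `match`, the pattern is implicitly anchored at the beginning.
The match spans [0:2] → 'vp'.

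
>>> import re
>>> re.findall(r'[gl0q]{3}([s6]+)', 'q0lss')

Because there's exactly one group, `findall` drops the full match and keeps group 1 from the one hit.

['ss']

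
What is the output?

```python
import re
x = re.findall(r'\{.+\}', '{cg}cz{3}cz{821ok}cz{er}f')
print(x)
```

Matches: at [0:24] → '{cg}cz{3}cz{821ok}cz{er}'.
`findall` yields the raw match text (1 of them) because the pattern has no groups.

['{cg}cz{3}cz{821ok}cz{er}']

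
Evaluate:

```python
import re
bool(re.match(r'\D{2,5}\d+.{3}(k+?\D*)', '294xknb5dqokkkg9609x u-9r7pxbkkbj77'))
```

False

`re.match` won't scan ahead — the pattern has to work from the very first character.
Here position 0 doesn't satisfy it, so the call returns None, and `bool(None)` is False.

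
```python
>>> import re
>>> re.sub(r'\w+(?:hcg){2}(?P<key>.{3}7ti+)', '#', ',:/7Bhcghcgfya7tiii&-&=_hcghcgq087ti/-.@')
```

Pattern: one or more of a word character, then the literal 'hcg' repeated 2 times; then exactly 3 of any character, then the literal '7t', then one or more of a literal 'i' (captured as 'key').
Matches: at [3:19] → '7Bhcghcgfya7tiii'; at [23:36] → '_hcghcgq087ti'.
`sub` substitutes '#' at each match site.

',:/#&-&=#/-.@'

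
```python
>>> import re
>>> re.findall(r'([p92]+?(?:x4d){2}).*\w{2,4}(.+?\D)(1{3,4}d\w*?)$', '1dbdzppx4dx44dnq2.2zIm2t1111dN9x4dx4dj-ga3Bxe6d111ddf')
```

[('9x4dx4d', '6d', '111ddf')]

Pattern: one or more of one of [p92] (lazy), then the literal 'x4d' repeated 2 times (captured); then zero or more of any character, then 2 to 4 of a word character; then one or more of any character (lazy), then a non-digit (captured); then 3 to 4 of the literal '1', then a literal 'd', then zero or more of a word character (lazy) (captured); then anchored at the end.
Walking the string: at [30:53] match '9x4dx4dj-ga3Bxe6d111ddf', groups = ('9x4dx4d', '6d', '111ddf').
`findall` packs the 3 group values into a tuple for every match.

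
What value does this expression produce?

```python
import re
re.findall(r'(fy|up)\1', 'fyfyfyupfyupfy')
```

After group 1 captures some text, `\1` only succeeds where that same text appears again.
Scanning left to right: at [0:4] match 'fyfy', group 1 = 'fy'.
`findall` collects group 1 from the one match (1 total).

['fy']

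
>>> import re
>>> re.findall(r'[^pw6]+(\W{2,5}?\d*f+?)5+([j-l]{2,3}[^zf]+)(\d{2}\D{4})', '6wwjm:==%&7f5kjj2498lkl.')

[('%&7f', 'kjj24', '98lkl.')]

Pattern: one or more of any character except [pw6]; then 2 to 5 of a non-word character (lazy), then zero or more of a digit, then one or more of the literal 'f' (lazy) (captured); then one or more of a literal '5'; then 2 to 3 of a character in [j-l], then one or more of any character except [zf] (captured); then exactly 2 of a digit, then exactly 4 of a non-digit (captured).
3 groups means the one result is a tuple of 3 captured strings — 1 here.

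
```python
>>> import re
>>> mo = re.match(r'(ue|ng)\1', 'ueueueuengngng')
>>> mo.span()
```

A backreference is literal: `\1` must see the identical characters the first group matched.
`re.match` only tries the pattern at the start of the string.
The match spans [0:4] → 'ueue'.
Captured: group 1 = 'ue'.

(0, 4)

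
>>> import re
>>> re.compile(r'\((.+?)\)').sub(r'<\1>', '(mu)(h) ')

Because the quantifier is non-greedy, it stops expanding at the earliest point where the rest of the pattern can succeed.
Matches: at [0:4] → '(mu)'; at [4:7] → '(h)'.
Each match is replaced using the text its own group 1 captured.

'<mu><h> '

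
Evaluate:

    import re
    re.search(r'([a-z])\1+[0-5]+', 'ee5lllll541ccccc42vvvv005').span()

(0, 3)

`\1` has to match the exact text group 1 already captured.
The match spans [0:3] → 'ee5'.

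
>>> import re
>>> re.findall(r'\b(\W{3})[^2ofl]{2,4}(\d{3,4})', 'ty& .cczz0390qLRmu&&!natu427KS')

This matches a word boundary (`\b`, zero-width); then exactly 3 of a non-word character (captured); then 2 to 4 of any character except [2ofl]; then 3 to 4 of a digit (captured).
Scanning left to right: at [2:13] match '& .cczz0390', groups = ('& .', '0390'); at [18:28] match '&&!natu427', groups = ('&&!', '427').
2 groups means each result is a tuple of 2 captured strings — 2 here.

[('& .', '0390'), ('&&!', '427')]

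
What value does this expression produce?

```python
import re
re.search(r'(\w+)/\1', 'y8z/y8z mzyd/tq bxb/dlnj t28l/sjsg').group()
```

`\1` is not a pattern — it's the concrete string captured by group 1, re-applied verbatim.
The match spans [0:7] → 'y8z/y8z'.

'y8z/y8z'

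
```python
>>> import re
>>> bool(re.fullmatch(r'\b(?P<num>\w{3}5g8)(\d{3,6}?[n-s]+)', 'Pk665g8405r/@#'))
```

False

This matches a word boundary (`\b`, zero-width); then exactly 3 of a word character, then the literal '5g8' (captured as 'num'); then 3 to 6 of a digit (lazy), then one or more of a character in [n-s] (captured).
`re.fullmatch` requires the pattern to consume the entire string.
Here there's no way to consume every character, so the call returns None, and `bool(None)` is False.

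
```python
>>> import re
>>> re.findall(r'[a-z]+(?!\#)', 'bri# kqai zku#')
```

['br', 'kqai', 'zk']

Because the assertion is negative and zero-width, positions next to the forbidden text are skipped.
No capturing groups, so `findall` returns the 3 full match strings.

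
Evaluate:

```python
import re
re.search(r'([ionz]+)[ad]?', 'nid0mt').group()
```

'nid'

The match spans [0:3] → 'nid'.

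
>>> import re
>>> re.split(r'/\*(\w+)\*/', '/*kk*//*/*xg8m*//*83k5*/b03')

['', 'kk', '/*', 'xg8m', '', '83k5', 'b03']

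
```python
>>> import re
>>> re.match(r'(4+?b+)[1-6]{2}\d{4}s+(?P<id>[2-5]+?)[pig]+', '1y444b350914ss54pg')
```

None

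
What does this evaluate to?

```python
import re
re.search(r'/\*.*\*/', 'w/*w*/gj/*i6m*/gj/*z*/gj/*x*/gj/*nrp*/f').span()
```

The match spans [1:38] → '/*w*/gj/*i6m*/gj/*z*/gj/*x*/gj/*nrp*/'.

(1, 38)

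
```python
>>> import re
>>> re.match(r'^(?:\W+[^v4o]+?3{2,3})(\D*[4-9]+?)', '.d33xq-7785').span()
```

(0, 8)

The pattern matches anchored at the start of the string; then one or more of a non-word character, then one or more of any character except [v4o] (lazy), then 2 to 3 of a literal '3' (non-capturing group); then zero or more of a non-digit, then one or more of a character in [4-9] (lazy) (captured).
`re.match` only tries the pattern at the start of the string.
The match spans [0:8] → '.d33xq-7'.
Captured: group 1 = 'xq-7'.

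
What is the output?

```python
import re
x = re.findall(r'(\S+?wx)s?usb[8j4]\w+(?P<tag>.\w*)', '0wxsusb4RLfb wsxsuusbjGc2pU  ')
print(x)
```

[('0wx', ' wsxsuusbjGc2pU')]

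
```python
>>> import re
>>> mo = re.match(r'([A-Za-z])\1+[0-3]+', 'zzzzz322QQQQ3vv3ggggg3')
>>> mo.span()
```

With `match`, the pattern is implicitly anchored at the beginning.
The match spans [0:8] → 'zzzzz322'.

(0, 8)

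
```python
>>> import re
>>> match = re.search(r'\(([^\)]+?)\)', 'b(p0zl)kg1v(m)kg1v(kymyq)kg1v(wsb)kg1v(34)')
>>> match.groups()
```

The match spans [1:7] → '(p0zl)'.
Captured: group 1 = 'p0zl'.

('p0zl',)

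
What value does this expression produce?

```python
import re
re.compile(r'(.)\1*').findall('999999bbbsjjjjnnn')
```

The backreference `\1` re-matches whatever the first group consumed, character for character.
Scanning left to right: at [0:6] match '999999', group 1 = '9'; at [6:9] match 'bbb', group 1 = 'b'; at [9:10] match 's', group 1 = 's'; at [10:14] match 'jjjj', group 1 = 'j'; at [14:17] match 'nnn', group 1 = 'n'.
Because there's exactly one group, `findall` drops the full match and keeps group 1 from each hit.

['9', 'b', 's', 'j', 'n']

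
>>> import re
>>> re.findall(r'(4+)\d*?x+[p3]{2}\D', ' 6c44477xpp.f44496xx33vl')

['444', '444']

This matches one or more of a literal '4' (captured); then zero or more of a digit (lazy), then one or more of the literal 'x'; then exactly 2 of one of [p3], then a non-digit.
Walking the string: at [3:12] match '44477xpp.', group 1 = '444'; at [13:23] match '44496xx33v', group 1 = '444'.
Because there's exactly one group, `findall` drops the full match and keeps group 1 from each hit.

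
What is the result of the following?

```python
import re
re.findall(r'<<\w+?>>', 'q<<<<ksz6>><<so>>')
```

['<<ksz6>>', '<<so>>']

With no groups in the pattern, `findall` gives back each whole match — 2 here.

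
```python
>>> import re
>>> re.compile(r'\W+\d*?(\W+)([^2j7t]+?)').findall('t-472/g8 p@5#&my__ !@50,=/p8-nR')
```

[('/', 'g'), ('#&', 'm'), (',=/', 'p')]

Pattern: one or more of a non-word character, then zero or more of a digit (lazy); then one or more of a non-word character (captured); then one or more of any character except [2j7t] (lazy) (captured).
Matches: at [1:7] match '-472/g', groups = ('/', 'g'); at [10:15] match '@5#&m', groups = ('#&', 'm'); at [18:27] match ' !@50,=/p', groups = (',=/', 'p').
With 2 capturing groups, `findall` returns a 2-tuple per match.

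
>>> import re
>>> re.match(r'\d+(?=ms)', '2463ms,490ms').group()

'2463'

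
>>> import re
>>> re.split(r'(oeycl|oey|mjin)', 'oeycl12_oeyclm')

Branches in `(...|...)` are attempted left-to-right; the first branch that allows the whole pattern to succeed is taken.
Matches to split on: at [0:5] → 'oeycl'; at [8:13] → 'oeycl'.
Because the pattern has a capturing group, `split` also inserts each captured text between the pieces.

['', 'oeycl', '12_', 'oeycl', 'm']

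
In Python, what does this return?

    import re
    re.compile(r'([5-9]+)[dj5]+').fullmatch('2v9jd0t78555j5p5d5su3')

None

`fullmatch` succeeds only if the pattern covers the string from start to end.
Here the pattern can't cover the whole string, so the call returns None.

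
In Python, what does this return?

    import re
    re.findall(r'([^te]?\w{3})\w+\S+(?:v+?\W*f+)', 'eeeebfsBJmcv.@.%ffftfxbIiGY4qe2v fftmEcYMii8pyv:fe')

['eee', 'tmE']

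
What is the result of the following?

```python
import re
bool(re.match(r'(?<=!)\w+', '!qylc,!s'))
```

False

`re.match` only tries the pattern at the start of the string.
Here the pattern fails at index 0, so the call returns None, and `bool(None)` is False.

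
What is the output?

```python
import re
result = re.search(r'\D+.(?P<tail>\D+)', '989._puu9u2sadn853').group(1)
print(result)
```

u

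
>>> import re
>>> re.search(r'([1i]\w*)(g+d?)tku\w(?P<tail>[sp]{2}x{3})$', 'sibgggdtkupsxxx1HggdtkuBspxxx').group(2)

The match spans [1:29] → 'ibgggdtkupsxxx1HggdtkuBspxxx'.
Captured: group 1 = 'ibgggdtkupsxxx1Hg', group 2 = 'gd', group 3 = 'spxxx'.

'gd'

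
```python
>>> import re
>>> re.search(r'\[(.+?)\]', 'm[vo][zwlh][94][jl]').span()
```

(1, 5)

A `+?`/`*?`/`{m,n}?` starts at its minimum and grows only as far as needed for what follows to match.
The match spans [1:5] → '[vo]'.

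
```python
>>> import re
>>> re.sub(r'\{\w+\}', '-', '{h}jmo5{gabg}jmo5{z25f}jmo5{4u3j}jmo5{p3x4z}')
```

Matches: at [0:3] → '{h}'; at [7:13] → '{gabg}'; at [17:23] → '{z25f}'; at [27:33] → '{4u3j}'; at [37:44] → '{p3x4z}'.
`sub` substitutes '-' at each match site.

'-jmo5-jmo5-jmo5-jmo5-'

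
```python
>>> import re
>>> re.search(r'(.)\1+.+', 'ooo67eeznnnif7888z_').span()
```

(0, 19)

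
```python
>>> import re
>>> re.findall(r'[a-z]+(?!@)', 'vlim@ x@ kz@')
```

Because the assertion is negative and zero-width, positions next to the forbidden text are skipped.
Matches: at [0:3] → 'vli'; at [9:10] → 'k'.
Since nothing is captured, `findall` lists the 2 matched substrings directly.

['vli', 'k']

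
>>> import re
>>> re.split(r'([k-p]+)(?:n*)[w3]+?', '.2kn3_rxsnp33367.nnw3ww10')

['.2', 'kn', '_rxs', 'np', '3367.', 'nn', '3ww10']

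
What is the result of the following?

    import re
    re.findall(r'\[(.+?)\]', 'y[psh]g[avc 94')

Matches: at [1:6] match '[psh]', group 1 = 'psh'.
`findall` collects group 1 from the one match (1 total).

['psh']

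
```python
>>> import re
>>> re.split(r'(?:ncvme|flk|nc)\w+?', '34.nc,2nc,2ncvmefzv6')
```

Alternation tries branches left to right and keeps the first one that lets the overall match succeed at that position.
The string is cut at each match, leaving 2 pieces.

['34.nc,2nc,2', 'zv6']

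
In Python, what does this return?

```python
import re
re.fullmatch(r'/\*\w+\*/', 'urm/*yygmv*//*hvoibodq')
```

None

`re.fullmatch` requires the pattern to consume the entire string.
Here the string isn't matched end-to-end, so the call returns None.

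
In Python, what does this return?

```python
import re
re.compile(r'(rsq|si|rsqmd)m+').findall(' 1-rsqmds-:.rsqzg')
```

`findall` collects group 1 from the one match (1 total).

['rsq']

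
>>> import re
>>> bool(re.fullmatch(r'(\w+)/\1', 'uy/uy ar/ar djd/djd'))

After group 1 captures some text, `\1` only succeeds where that same text appears again.
For `fullmatch`, every character of the input must be accounted for by the pattern.
Here there's no way to consume every character, so the call returns None, and `bool(None)` is False.

False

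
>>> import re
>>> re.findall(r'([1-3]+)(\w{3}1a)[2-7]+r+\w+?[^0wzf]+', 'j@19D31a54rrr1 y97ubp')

This matches one or more of a character in [1-3] (captured); then exactly 3 of a word character, then the literal '1a' (captured); then one or more of a character in [2-7], then one or more of the literal 'r'; then one or more of a word character (lazy); then one or more of any character except [0wzf].
Scanning left to right: at [2:21] match '19D31a54rrr1 y97ubp', groups = ('1', '9D31a').
With 2 capturing groups, `findall` returns a 2-tuple per match.

[('1', '9D31a')]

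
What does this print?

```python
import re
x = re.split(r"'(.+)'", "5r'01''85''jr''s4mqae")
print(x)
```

Matches to split on: at [2:15] → "'01''85''jr''".
`re.split` interleaves the captured-group text with the surrounding fragments.

['5r', "01''85''jr'", 's4mqae']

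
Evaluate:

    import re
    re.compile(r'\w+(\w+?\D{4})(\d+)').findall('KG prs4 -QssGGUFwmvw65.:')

[('G prs', '4'), ('Fwmvw', '65')]

`findall` packs the 2 group values into a tuple for every match.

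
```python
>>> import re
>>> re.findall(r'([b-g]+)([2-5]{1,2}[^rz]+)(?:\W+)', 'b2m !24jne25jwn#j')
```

[('b', '2m !24jne25jwn')]

Pattern: one or more of a character in [b-g] (captured); then 1 to 2 of a character in [2-5], then one or more of any character except [rz] (captured); then one or more of a non-word character (non-capturing group).
`findall` packs the 2 group values into a tuple for every match.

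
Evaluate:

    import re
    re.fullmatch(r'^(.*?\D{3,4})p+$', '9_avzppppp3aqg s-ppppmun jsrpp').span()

The pattern matches anchored at the start of the string; then zero or more of any character (lazy), then 3 to 4 of a non-digit (captured); then one or more of a literal 'p'; then anchored at the end.
`re.fullmatch` is like wrapping the pattern in `^…$` (in single-line mode).
The match spans [0:30] → '9_avzppppp3aqg s-ppppmun jsrpp'.
Captured: group 1 = '9_avzppppp3aqg s-ppppmun jsr'.

(0, 30)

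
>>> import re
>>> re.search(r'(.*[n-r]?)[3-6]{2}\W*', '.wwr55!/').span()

This matches zero or more of any character, then optionally a character in [n-r] (captured); then exactly 2 of a character in [3-6], then zero or more of a non-word character.
The match spans [0:8] → '.wwr55!/'.

(0, 8)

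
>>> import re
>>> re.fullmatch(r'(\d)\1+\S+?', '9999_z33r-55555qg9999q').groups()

('9',)

The match spans [0:22] → '9999_z33r-55555qg9999q'.
Captured: group 1 = '9'.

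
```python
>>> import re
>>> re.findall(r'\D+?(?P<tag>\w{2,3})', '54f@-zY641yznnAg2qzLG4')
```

Pattern: one or more of a non-digit (lazy); then 2 to 3 of a word character (captured as 'tag').
With the lazy modifier that quantifier settles for the fewest repetitions that let the rest of the pattern succeed (the atoms after it are unaffected and can still be greedy).
Scanning left to right: at [2:8] match 'f@-zY6', group 1 = 'zY6'; at [10:14] match 'yznn', group 1 = 'znn'; at [14:18] match 'Ag2q', group 1 = 'g2q'; at [18:22] match 'zLG4', group 1 = 'LG4'.
Because there's exactly one group, `findall` drops the full match and keeps group 1 from each hit.

['zY6', 'znn', 'g2q', 'LG4']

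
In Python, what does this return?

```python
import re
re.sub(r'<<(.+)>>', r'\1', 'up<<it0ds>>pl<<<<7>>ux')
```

'upit0ds>>pl<<<<7ux'

Matches: at [2:20] → '<<it0ds>>pl<<<<7>>'.
The replacement refers to a captured group, so each match is rewritten using its own captured text.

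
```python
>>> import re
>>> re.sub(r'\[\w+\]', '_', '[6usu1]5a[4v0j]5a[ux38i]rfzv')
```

'_5a_5a_rfzv'

Matches: at [0:7] → '[6usu1]'; at [9:15] → '[4v0j]'; at [17:24] → '[ux38i]'.
Every occurrence is swapped for '_'.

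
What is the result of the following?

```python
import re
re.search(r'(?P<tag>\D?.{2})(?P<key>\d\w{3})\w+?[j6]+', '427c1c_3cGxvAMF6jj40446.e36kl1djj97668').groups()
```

('42', '7c1c')

The match spans [0:18] → '427c1c_3cGxvAMF6jj'.
Captured: group 1 = '42', group 2 = '7c1c'.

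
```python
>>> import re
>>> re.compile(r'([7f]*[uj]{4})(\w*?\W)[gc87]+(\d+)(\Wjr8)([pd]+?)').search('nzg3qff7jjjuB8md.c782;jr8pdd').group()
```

Pattern: zero or more of one of [7f], then exactly 4 of one of [uj] (captured); then zero or more of a word character (lazy), then a non-word character (captured); then one or more of one of [gc87]; then one or more of a digit (captured); then a non-word character, then the literal 'jr8' (captured); then one or more of one of [pd] (lazy) (captured).
Unlike `match`, `search` isn't anchored — it looks for the pattern anywhere in the string.
The match spans [5:26] → 'ff7jjjuB8md.c782;jr8p'.
Captured: group 1 = 'ff7jjju', group 2 = 'B8md.', group 3 = '2', group 4 = ';jr8', group 5 = 'p'.

'ff7jjjuB8md.c782;jr8p'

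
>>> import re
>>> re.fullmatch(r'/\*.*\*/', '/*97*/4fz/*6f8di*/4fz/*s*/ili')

None

For `fullmatch`, every character of the input must be accounted for by the pattern.
Here the pattern can't cover the whole string, so the call returns None.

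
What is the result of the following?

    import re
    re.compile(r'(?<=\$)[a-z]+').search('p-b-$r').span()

(5, 6)

The positive lookaround only admits positions where the adjacent text matches; those characters stay outside the span.
`search` walks the string left to right and returns the first match it finds.
The match spans [5:6] → 'r'.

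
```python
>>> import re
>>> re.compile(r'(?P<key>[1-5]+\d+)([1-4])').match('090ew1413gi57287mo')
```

Pattern: one or more of a character in [1-5], then one or more of a digit (captured as 'key'); then a character in [1-4] (captured).
`match` is anchored at position 0; if the pattern doesn't fit there, it returns None.
Here the pattern fails at index 0, so the call returns None.

None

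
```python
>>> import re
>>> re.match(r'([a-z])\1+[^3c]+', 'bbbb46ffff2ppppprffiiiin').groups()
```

A backreference is literal: `\1` must see the identical characters the first group matched.
`re.match` only tries the pattern at the start of the string.
The match spans [0:24] → 'bbbb46ffff2ppppprffiiiin'.
Captured: group 1 = 'b'.

('b',)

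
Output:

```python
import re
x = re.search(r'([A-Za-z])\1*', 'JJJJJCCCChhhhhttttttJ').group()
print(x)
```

`\1` is not a pattern — it's the concrete string captured by group 1, re-applied verbatim.
The match spans [0:5] → 'JJJJJ'.

JJJJJ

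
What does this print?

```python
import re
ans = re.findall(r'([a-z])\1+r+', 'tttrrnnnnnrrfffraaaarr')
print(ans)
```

['t', 'n', 'f', 'a']

After group 1 captures some text, `\1` only succeeds where that same text appears again.
Walking the string: at [0:5] match 'tttrr', group 1 = 't'; at [5:12] match 'nnnnnrr', group 1 = 'n'; at [12:16] match 'fffr', group 1 = 'f'; at [16:22] match 'aaaarr', group 1 = 'a'.
`findall` collects group 1 from each match (4 total).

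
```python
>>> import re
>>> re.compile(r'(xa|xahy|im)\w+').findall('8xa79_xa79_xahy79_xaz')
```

['xa']

Scanning left to right: at [1:21] match 'xa79_xa79_xahy79_xaz', group 1 = 'xa'.
Because there's exactly one group, `findall` drops the full match and keeps group 1 from the one hit.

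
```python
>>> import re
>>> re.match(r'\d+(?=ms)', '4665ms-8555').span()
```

`re.match` won't scan ahead — the pattern has to work from the very first character.
The match spans [0:4] → '4665'.

(0, 4)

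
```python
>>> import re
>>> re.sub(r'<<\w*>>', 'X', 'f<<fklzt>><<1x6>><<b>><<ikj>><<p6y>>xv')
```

Matches: at [1:10] → '<<fklzt>>'; at [10:17] → '<<1x6>>'; at [17:22] → '<<b>>'; at [22:29] → '<<ikj>>'; at [29:36] → '<<p6y>>'.
`sub` substitutes 'X' at each match site.

'fXXXXXxv'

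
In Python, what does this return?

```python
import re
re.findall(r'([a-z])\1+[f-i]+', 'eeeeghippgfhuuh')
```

`\1` has to match the exact text group 1 already captured.
Walking the string: at [0:7] match 'eeeeghi', group 1 = 'e'; at [7:12] match 'ppgfh', group 1 = 'p'; at [12:15] match 'uuh', group 1 = 'u'.
With a single group, `findall` returns only what that group captured — 3 items.

['e', 'p', 'u']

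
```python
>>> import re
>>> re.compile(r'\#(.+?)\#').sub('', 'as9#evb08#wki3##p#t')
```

'as9wki3t'

With the lazy modifier that quantifier settles for the fewest repetitions that let the rest of the pattern succeed (the atoms after it are unaffected and can still be greedy).
Each match is replaced by ''.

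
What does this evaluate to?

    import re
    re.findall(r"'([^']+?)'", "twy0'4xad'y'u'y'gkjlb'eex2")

Walking the string: at [4:10] match "'4xad'", group 1 = '4xad'; at [11:14] match "'u'", group 1 = 'u'; at [15:22] match "'gkjlb'", group 1 = 'gkjlb'.
Because there's exactly one group, `findall` drops the full match and keeps group 1 from each hit.

['4xad', 'u', 'gkjlb']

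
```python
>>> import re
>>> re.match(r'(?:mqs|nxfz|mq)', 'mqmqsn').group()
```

`match` is anchored at position 0; if the pattern doesn't fit there, it returns None.
The match spans [0:2] → 'mq'.

'mq'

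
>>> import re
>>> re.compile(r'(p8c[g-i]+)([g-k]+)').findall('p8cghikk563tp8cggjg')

The pattern matches the literal 'p8c', then one or more of a character in [g-i] (captured); then one or more of a character in [g-k] (captured).
Multiple groups make `findall` return tuples — one 2-tuple for each match.

[('p8cghi', 'kk'), ('p8cgg', 'jg')]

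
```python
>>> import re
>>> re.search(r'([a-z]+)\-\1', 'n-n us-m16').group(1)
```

'n'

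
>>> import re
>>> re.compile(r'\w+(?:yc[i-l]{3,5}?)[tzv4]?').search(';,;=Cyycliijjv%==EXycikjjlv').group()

'Cyyclii'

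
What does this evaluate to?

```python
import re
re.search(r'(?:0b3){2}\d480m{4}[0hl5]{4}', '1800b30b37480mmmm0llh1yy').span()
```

The pattern matches the literal '0b3' repeated 2 times, then a digit; then the literal '480', then exactly 4 of a literal 'm', then exactly 4 of one of [0hl5].
`re.search` tries every starting position until one works.
The match spans [3:21] → '0b30b37480mmmm0llh'.

(3, 21)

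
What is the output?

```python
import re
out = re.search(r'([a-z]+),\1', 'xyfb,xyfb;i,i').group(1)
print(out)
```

The match spans [0:9] → 'xyfb,xyfb'.
Captured: group 1 = 'xyfb'.

xyfb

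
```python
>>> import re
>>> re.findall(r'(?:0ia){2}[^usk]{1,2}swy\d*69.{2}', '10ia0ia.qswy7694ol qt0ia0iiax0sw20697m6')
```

['0ia0ia.qswy7694o']

This matches the literal '0ia' repeated 2 times, then 1 to 2 of any character except [usk]; then the literal 'swy', then zero or more of a digit, then the literal '69'; then exactly 2 of any character.
Matches: at [1:17] → '0ia0ia.qswy7694o'.
Since nothing is captured, `findall` lists the 1 matched substring directly.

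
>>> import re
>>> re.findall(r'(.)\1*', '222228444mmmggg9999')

A backreference is literal: `\1` must see the identical characters the first group matched.
Scanning left to right: at [0:5] match '22222', group 1 = '2'; at [5:6] match '8', group 1 = '8'; at [6:9] match '444', group 1 = '4'; at [9:12] match 'mmm', group 1 = 'm'; at [12:15] match 'ggg', group 1 = 'g'; ….
Because there's exactly one group, `findall` drops the full match and keeps group 1 from each hit.

['2', '8', '4', 'm', 'g', '9']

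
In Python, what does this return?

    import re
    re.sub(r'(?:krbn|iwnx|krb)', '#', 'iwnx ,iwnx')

`sub` substitutes '#' at each match site.

'# ,#'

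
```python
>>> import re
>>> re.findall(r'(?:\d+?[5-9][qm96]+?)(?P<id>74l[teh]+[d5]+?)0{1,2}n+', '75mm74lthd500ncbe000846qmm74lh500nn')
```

`findall` collects group 1 from each match (2 total).

['74lthd5', '74lh5']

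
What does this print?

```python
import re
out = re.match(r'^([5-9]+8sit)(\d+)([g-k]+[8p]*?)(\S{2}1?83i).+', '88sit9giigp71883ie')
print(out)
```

With `match`, the pattern is implicitly anchored at the beginning.
Here the pattern fails at index 0, so the call returns None.

None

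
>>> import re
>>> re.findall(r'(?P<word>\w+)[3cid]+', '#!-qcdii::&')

One capturing group, so `findall` returns just the captured substring from the one match — 1 in all.

['qcdi']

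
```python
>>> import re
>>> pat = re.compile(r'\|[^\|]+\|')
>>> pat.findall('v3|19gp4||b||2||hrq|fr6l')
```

Matches: at [2:9] → '|19gp4|'; at [9:12] → '|b|'; at [12:15] → '|2|'; at [15:20] → '|hrq|'.
`findall` yields the raw match text (4 of them) because the pattern has no groups.

['|19gp4|', '|b|', '|2|', '|hrq|']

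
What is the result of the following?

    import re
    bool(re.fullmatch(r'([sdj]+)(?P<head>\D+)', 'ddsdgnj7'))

`re.fullmatch` requires the pattern to consume the entire string.
Here the string isn't matched end-to-end, so the call returns None, and `bool(None)` is False.

False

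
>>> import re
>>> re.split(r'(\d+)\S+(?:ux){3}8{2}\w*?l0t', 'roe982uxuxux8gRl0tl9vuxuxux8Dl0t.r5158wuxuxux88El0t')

['roe', '982', '']

This matches one or more of a digit (captured); then one or more of a non-whitespace character, then the literal 'ux' repeated 3 times, then exactly 2 of a literal '8'; then zero or more of a word character (lazy), then the literal 'l0t'.
Matches to split on: at [3:51] → '982uxuxux8gRl0tl9vuxuxux8Dl0t.r5158wuxuxux88El0t'.
With a capturing group present, the delimiter's captured portion is kept in the result list.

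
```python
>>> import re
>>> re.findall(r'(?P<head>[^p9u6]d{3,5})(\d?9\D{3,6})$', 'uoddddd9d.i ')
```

[('oddddd', '9d.i ')]

This matches any character except [p9u6], then 3 to 5 of a literal 'd' (captured as 'head'); then optionally a digit, then a literal '9', then 3 to 6 of a non-digit (captured); then anchored at the end.
Matches: at [1:12] match 'oddddd9d.i ', groups = ('oddddd', '9d.i ').
2 groups means the one result is a tuple of 2 captured strings — 1 here.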